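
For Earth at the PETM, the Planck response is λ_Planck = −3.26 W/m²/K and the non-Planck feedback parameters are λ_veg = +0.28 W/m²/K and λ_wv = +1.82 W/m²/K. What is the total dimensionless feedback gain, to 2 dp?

0.64

Convert to gains: g_veg = 0.28/3.26 = 0.08589; g_wv = 1.82/3.26 = 0.5583.
Total gain g = 0.64419.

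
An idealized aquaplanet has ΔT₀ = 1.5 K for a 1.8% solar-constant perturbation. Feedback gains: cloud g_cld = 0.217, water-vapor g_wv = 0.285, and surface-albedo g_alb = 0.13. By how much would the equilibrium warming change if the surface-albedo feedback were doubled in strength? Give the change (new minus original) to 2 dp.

Original: g = 0.632, ΔT = 1.5/(1−0.632) = 4.0761 K.
With doubled surface-albedo: g' = 0.762, ΔT' = 1.5/(1−0.762) = 6.3025 K.
Change = 6.3025 − 4.0761 = 2.23 K.

2.23 K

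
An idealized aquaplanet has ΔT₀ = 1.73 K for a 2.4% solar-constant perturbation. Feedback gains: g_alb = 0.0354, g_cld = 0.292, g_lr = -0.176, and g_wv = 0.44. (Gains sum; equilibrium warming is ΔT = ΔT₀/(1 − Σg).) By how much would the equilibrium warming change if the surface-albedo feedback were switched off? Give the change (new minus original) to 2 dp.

Original: g = 0.5914, ΔT = 1.73/(1−0.5914) = 4.2340 K.
Without surface-albedo: g' = 0.556, ΔT' = 1.73/(1−0.556) = 3.8964 K.
Change = 3.8964 − 4.2340 = -0.34 K.

-0.34 K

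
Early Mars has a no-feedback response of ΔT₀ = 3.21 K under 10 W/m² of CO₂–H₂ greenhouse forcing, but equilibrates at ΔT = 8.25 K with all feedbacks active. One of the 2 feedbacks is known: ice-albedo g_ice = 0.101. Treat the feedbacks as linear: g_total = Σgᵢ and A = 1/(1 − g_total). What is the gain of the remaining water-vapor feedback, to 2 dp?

Amplification A = ΔT/ΔT₀ = 8.25/3.21 = 2.57.
Total gain g = 1 − 1/A = 1 − 1/2.57 = 0.6109.
The known gain is 0.101.
g_wv = 0.6109 − 0.101 = 0.51.

0.51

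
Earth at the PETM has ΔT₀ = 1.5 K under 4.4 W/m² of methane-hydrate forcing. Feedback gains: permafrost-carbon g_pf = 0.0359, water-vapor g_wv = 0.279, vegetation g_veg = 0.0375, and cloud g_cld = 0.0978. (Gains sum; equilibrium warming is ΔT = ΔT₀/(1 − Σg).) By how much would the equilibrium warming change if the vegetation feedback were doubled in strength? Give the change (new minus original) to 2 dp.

0.20 K

Original: g = 0.4502, ΔT = 1.5/(1−0.4502) = 2.7283 K.
With doubled vegetation: g' = 0.4877, ΔT' = 1.5/(1−0.4877) = 2.9280 K.
Change = 2.9280 − 2.7283 = 0.20 K.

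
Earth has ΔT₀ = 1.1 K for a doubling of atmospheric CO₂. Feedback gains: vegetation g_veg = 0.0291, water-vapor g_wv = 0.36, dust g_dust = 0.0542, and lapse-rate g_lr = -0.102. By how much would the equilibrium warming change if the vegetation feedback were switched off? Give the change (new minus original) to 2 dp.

-0.07 K

Original: g = 0.3413, ΔT = 1.1/(1−0.3413) = 1.6700 K.
Without vegetation: g' = 0.3122, ΔT' = 1.1/(1−0.3122) = 1.5993 K.
Change = 1.5993 − 1.6700 = -0.07 K.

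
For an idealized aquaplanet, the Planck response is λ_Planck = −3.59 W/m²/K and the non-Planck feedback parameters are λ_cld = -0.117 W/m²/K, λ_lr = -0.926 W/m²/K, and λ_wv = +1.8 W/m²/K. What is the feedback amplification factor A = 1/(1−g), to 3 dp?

Convert to gains: g_cld = -0.117/3.59 = -0.03259; g_lr = -0.926/3.59 = -0.2579; g_wv = 1.8/3.59 = 0.5014.
Total gain g = 0.21091.
A = 1/(1 − 0.21091) = 1.267.

1.267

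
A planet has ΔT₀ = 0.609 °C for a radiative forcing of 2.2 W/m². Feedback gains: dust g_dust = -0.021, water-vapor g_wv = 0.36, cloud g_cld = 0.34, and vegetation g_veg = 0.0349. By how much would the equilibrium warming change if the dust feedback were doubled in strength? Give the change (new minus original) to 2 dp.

-0.15 °C

Original: g = 0.7139, ΔT = 0.609/(1−0.7139) = 2.1286 °C.
With doubled dust: g' = 0.6929, ΔT' = 0.609/(1−0.6929) = 1.9831 °C.
Change = 1.9831 − 2.1286 = -0.15 °C.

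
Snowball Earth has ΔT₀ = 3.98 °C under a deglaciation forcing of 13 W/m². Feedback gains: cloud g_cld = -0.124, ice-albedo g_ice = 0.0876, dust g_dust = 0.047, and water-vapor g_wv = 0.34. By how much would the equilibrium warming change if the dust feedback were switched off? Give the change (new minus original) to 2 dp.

Original: g = 0.3506, ΔT = 3.98/(1−0.3506) = 6.1287 °C.
Without dust: g' = 0.3036, ΔT' = 3.98/(1−0.3036) = 5.7151 °C.
Change = 5.7151 − 6.1287 = -0.41 °C.

-0.41 °C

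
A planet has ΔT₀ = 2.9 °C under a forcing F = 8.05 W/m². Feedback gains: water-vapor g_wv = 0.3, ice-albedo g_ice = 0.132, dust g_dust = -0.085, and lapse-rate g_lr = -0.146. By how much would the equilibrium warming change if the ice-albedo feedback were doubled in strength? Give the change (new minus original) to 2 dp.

0.72 °C

Original: g = 0.201, ΔT = 2.9/(1−0.201) = 3.6295 °C.
With doubled ice-albedo: g' = 0.333, ΔT' = 2.9/(1−0.333) = 4.3478 °C.
Change = 4.3478 − 3.6295 = 0.72 °C.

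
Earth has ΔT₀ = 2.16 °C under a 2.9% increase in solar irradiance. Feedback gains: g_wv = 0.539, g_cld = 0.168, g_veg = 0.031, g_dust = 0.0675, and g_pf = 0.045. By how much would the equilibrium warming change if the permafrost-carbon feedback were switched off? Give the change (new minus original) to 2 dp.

Original: g = 0.8505, ΔT = 2.16/(1−0.8505) = 14.4482 °C.
Without permafrost-carbon: g' = 0.8055, ΔT' = 2.16/(1−0.8055) = 11.1054 °C.
Change = 11.1054 − 14.4482 = -3.34 °C.

-3.34 °C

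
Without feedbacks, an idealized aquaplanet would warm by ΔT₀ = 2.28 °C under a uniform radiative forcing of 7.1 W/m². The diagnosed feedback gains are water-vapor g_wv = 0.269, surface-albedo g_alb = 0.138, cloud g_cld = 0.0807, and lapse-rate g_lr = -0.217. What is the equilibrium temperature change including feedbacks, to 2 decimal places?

3.13 °C

Total gain g = 0.269 + 0.138 + 0.0807 − 0.217 = 0.2707.
Amplification A = 1/(1 − 0.2707) = 1.371.
ΔT = 2.28 × 1.371 = 3.13 °C.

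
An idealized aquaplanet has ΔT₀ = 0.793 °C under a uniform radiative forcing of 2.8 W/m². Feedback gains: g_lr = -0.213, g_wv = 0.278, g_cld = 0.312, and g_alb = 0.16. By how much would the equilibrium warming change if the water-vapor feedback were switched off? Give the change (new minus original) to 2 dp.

-0.64 °C

Original: g = 0.537, ΔT = 0.793/(1−0.537) = 1.7127 °C.
Without water-vapor: g' = 0.259, ΔT' = 0.793/(1−0.259) = 1.0702 °C.
Change = 1.0702 − 1.7127 = -0.64 °C.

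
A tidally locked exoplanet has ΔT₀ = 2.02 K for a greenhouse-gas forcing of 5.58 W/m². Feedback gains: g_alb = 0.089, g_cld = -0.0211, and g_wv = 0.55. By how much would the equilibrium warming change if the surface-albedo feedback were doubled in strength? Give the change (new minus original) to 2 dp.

1.61 K

Original: g = 0.6179, ΔT = 2.02/(1−0.6179) = 5.2866 K.
With doubled surface-albedo: g' = 0.7069, ΔT' = 2.02/(1−0.7069) = 6.8918 K.
Change = 6.8918 − 5.2866 = 1.61 K.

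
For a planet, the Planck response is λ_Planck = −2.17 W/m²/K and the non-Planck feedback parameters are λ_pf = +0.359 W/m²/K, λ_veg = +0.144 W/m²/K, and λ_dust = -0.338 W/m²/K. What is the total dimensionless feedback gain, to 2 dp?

Convert to gains: g_pf = 0.359/2.17 = 0.1654; g_veg = 0.144/2.17 = 0.06636; g_dust = -0.338/2.17 = -0.1558.
Total gain g = 0.07596.

0.08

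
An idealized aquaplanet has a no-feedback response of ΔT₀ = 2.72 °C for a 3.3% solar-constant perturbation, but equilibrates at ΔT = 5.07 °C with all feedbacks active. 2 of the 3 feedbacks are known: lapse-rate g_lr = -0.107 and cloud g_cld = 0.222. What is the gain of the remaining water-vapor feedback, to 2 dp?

Amplification A = ΔT/ΔT₀ = 5.07/2.72 = 1.864.
Total gain g = 1 − 1/A = 1 − 1/1.864 = 0.4635.
Known gains sum to -0.107 + 0.222 = 0.115.
g_wv = 0.4635 − 0.115 = 0.35.

0.35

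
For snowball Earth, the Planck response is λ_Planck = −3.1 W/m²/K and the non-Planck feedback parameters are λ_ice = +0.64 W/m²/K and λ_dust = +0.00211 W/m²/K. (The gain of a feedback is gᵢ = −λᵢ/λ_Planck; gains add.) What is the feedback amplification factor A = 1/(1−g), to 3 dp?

Convert to gains: g_ice = 0.64/3.1 = 0.2065; g_dust = 0.00211/3.1 = 0.000681.
Total gain g = 0.207181.
A = 1/(1 − 0.207181) = 1.261.

1.261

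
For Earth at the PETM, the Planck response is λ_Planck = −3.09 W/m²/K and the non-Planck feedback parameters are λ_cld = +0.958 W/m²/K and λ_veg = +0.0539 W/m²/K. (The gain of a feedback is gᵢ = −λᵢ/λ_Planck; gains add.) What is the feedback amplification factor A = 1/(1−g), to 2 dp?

1.49

Convert to gains: g_cld = 0.958/3.09 = 0.31; g_veg = 0.0539/3.09 = 0.01744.
Total gain g = 0.32744.
A = 1/(1 − 0.32744) = 1.49.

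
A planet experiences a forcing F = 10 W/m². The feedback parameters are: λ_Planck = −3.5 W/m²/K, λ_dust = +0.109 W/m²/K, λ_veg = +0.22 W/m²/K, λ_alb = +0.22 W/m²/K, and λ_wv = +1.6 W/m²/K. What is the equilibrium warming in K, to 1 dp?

7.4 K

Net feedback parameter λ = (−3.5) + (+0.109) + (+0.22) + (+0.22) + (+1.6) = -1.351 W/m²/K.
ΔT = −F/λ = −10/(-1.351) = 7.4 K.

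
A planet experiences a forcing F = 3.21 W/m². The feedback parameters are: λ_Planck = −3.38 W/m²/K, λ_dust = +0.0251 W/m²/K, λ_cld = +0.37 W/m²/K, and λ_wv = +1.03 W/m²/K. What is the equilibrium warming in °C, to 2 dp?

1.64 °C

Net feedback parameter λ = (−3.38) + (+0.0251) + (+0.37) + (+1.03) = -1.9549 W/m²/K.
ΔT = −F/λ = −3.21/(-1.9549) = 1.64 °C.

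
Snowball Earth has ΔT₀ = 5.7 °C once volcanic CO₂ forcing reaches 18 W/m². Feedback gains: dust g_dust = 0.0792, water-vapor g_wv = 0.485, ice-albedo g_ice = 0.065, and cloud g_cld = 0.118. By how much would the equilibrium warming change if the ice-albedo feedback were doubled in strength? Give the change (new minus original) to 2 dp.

Original: g = 0.7472, ΔT = 5.7/(1−0.7472) = 22.5475 °C.
With doubled ice-albedo: g' = 0.8122, ΔT' = 5.7/(1−0.8122) = 30.3514 °C.
Change = 30.3514 − 22.5475 = 7.80 °C.

7.80 °C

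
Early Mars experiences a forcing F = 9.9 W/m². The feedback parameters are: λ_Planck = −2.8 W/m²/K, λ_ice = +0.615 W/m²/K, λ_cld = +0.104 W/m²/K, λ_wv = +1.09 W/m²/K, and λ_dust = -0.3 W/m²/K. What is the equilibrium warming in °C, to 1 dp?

Net feedback parameter λ = (−2.8) + (+0.615) + (+0.104) + (+1.09) + (-0.3) = -1.291 W/m²/K.
ΔT = −F/λ = −9.9/(-1.291) = 7.7 °C.

7.7 °C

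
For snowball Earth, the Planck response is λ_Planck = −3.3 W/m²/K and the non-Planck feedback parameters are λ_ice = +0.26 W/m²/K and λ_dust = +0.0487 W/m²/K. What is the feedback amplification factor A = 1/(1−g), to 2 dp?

1.10

Convert to gains: g_ice = 0.26/3.3 = 0.07879; g_dust = 0.0487/3.3 = 0.01476.
Total gain g = 0.09355.
A = 1/(1 − 0.09355) = 1.10.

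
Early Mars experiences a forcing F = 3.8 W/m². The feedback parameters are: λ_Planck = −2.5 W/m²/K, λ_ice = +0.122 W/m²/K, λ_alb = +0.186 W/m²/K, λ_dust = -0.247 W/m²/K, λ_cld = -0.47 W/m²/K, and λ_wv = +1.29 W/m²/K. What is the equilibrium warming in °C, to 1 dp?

Net feedback parameter λ = (−2.5) + (+0.122) + (+0.186) + (-0.247) + (-0.47) + (+1.29) = -1.619 W/m²/K.
ΔT = −F/λ = −3.8/(-1.619) = 2.3 °C.

2.3 °C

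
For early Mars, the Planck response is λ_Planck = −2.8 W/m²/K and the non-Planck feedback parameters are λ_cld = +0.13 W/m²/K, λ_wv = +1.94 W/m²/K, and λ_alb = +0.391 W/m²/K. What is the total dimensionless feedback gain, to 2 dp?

Convert to gains: g_cld = 0.13/2.8 = 0.04643; g_wv = 1.94/2.8 = 0.6929; g_alb = 0.391/2.8 = 0.1396.
Total gain g = 0.87893.

0.88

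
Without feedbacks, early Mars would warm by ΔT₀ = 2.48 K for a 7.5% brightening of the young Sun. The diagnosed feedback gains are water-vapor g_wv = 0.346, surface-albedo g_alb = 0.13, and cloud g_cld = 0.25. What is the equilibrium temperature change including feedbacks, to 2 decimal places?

9.05 K

Total gain g = 0.346 + 0.13 + 0.25 = 0.726.
Amplification A = 1/(1 − 0.726) = 3.65.
ΔT = 2.48 × 3.65 = 9.05 K.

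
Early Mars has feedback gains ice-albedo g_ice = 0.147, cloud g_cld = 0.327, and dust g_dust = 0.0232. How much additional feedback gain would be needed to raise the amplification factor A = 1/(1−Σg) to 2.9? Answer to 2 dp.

0.16

Current total gain = 0.4972.
Target gain for A = 2.9: g* = 1 − 1/2.9 = 0.6552.
Additional gain needed = 0.6552 − 0.4972 = 0.16.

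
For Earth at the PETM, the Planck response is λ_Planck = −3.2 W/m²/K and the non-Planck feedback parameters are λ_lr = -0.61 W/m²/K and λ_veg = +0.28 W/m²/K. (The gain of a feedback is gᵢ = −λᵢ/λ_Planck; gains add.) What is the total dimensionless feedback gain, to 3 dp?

Convert to gains: g_lr = -0.61/3.2 = -0.1906; g_veg = 0.28/3.2 = 0.0875.
Total gain g = -0.1031.

-0.103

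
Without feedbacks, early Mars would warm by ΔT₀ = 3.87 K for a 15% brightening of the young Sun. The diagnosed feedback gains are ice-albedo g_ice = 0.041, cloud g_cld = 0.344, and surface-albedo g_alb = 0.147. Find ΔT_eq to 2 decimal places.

8.27 K

Total gain g = 0.041 + 0.344 + 0.147 = 0.532.
Amplification A = 1/(1 − 0.532) = 2.137.
ΔT = 3.87 × 2.137 = 8.27 K.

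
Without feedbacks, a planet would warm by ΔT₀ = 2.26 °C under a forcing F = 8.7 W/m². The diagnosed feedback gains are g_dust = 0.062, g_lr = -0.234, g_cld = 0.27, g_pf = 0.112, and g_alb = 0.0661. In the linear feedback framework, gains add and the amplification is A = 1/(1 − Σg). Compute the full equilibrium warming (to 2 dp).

3.12 °C

Total gain g = 0.062 − 0.234 + 0.27 + 0.112 + 0.0661 = 0.2761.
Amplification A = 1/(1 − 0.2761) = 1.381.
ΔT = 2.26 × 1.381 = 3.12 °C.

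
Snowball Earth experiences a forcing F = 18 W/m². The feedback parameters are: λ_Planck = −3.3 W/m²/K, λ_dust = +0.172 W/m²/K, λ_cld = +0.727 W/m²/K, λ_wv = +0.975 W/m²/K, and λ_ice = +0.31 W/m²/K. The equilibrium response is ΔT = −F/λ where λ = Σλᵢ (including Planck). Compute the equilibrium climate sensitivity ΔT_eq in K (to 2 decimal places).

Net feedback parameter λ = (−3.3) + (+0.172) + (+0.727) + (+0.975) + (+0.31) = -1.116 W/m²/K.
ΔT = −F/λ = −18/(-1.116) = 16.13 K.

16.13 K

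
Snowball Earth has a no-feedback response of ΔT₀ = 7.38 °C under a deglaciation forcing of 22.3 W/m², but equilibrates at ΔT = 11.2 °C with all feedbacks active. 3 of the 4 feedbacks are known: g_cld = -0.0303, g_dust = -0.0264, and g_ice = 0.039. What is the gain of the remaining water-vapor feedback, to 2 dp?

0.36

Amplification A = ΔT/ΔT₀ = 11.2/7.38 = 1.518.
Total gain g = 1 − 1/A = 1 − 1/1.518 = 0.3412.
Known gains sum to -0.0303 − 0.0264 + 0.039 = -0.0177.
g_wv = 0.3412 + 0.0177 = 0.36.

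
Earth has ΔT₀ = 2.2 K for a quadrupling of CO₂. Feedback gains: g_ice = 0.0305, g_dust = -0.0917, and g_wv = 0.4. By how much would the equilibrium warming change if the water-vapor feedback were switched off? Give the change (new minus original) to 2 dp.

-1.25 K

Original: g = 0.3388, ΔT = 2.2/(1−0.3388) = 3.3273 K.
Without water-vapor: g' = -0.0612, ΔT' = 2.2/(1+0.0612) = 2.0731 K.
Change = 2.0731 − 3.3273 = -1.25 K.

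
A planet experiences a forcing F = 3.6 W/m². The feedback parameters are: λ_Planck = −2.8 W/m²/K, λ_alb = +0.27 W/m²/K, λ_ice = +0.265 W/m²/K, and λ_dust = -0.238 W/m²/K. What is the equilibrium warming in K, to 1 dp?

1.4 K

Net feedback parameter λ = (−2.8) + (+0.27) + (+0.265) + (-0.238) = -2.503 W/m²/K.
ΔT = −F/λ = −3.6/(-2.503) = 1.4 K.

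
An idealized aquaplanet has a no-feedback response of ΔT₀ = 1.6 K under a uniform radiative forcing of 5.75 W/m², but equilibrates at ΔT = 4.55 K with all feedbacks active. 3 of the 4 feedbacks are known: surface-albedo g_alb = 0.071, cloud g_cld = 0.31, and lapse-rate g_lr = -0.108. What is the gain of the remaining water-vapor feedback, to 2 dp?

Amplification A = ΔT/ΔT₀ = 4.55/1.6 = 2.844.
Total gain g = 1 − 1/A = 1 − 1/2.844 = 0.6484.
Known gains sum to 0.071 + 0.31 − 0.108 = 0.273.
g_wv = 0.6484 − 0.273 = 0.38.

0.38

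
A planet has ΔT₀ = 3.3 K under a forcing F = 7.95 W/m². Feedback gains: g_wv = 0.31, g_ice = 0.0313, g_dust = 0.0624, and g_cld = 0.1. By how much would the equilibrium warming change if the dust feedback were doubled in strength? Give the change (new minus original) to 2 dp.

0.96 K

Original: g = 0.5037, ΔT = 3.3/(1−0.5037) = 6.6492 K.
With doubled dust: g' = 0.5661, ΔT' = 3.3/(1−0.5661) = 7.6054 K.
Change = 7.6054 − 6.6492 = 0.96 K.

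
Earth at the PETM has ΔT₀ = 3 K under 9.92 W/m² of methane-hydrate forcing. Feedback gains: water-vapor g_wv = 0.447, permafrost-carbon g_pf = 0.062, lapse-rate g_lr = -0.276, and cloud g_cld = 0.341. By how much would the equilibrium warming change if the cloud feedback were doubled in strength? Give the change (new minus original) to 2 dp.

Original: g = 0.574, ΔT = 3/(1−0.574) = 7.0423 K.
With doubled cloud: g' = 0.915, ΔT' = 3/(1−0.915) = 35.2941 K.
Change = 35.2941 − 7.0423 = 28.25 K.

28.25 K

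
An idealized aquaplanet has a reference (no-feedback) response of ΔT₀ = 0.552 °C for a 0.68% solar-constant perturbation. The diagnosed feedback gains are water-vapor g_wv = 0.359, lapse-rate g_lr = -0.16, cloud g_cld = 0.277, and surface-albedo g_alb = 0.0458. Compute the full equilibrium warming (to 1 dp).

1.2 °C

Total gain g = 0.359 − 0.16 + 0.277 + 0.0458 = 0.5218.
Amplification A = 1/(1 − 0.5218) = 2.091.
ΔT = 0.552 × 2.091 = 1.2 °C.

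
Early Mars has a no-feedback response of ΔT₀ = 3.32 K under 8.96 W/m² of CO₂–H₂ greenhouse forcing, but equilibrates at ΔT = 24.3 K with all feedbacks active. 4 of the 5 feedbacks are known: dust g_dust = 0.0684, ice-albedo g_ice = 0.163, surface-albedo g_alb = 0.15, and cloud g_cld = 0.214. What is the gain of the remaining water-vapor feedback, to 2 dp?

Amplification A = ΔT/ΔT₀ = 24.3/3.32 = 7.319.
Total gain g = 1 − 1/A = 1 − 1/7.319 = 0.8634.
Known gains sum to 0.0684 + 0.163 + 0.15 + 0.214 = 0.5954.
g_wv = 0.8634 − 0.5954 = 0.27.

0.27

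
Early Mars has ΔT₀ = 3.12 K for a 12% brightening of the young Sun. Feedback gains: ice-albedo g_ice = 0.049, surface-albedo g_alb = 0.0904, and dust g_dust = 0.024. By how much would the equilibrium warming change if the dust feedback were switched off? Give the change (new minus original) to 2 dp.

-0.10 K

Original: g = 0.1634, ΔT = 3.12/(1−0.1634) = 3.7294 K.
Without dust: g' = 0.1394, ΔT' = 3.12/(1−0.1394) = 3.6254 K.
Change = 3.6254 − 3.7294 = -0.10 K.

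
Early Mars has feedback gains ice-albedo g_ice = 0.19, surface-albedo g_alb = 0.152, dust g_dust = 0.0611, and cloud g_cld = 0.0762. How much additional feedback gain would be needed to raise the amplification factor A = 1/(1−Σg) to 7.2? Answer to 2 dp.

Current total gain = 0.4793.
Target gain for A = 7.2: g* = 1 − 1/7.2 = 0.8611.
Additional gain needed = 0.8611 − 0.4793 = 0.38.

0.38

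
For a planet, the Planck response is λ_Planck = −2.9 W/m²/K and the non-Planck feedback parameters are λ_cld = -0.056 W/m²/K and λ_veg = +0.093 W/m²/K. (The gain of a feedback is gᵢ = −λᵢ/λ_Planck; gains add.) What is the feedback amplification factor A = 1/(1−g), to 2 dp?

1.01

Convert to gains: g_cld = -0.056/2.9 = -0.01931; g_veg = 0.093/2.9 = 0.03207.
Total gain g = 0.01276.
A = 1/(1 − 0.01276) = 1.01.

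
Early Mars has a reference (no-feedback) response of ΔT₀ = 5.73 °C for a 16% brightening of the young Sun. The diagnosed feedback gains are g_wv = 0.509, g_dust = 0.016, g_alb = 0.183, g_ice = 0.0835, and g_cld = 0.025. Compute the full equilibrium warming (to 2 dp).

Total gain g = 0.509 + 0.016 + 0.183 + 0.0835 + 0.025 = 0.8165.
Amplification A = 1/(1 − 0.8165) = 5.45.
ΔT = 5.73 × 5.45 = 31.23 °C.

31.23 °C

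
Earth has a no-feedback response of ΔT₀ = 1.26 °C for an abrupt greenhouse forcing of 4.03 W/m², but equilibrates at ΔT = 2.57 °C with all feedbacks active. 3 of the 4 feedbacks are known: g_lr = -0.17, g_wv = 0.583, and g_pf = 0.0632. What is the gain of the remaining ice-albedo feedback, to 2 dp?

Amplification A = ΔT/ΔT₀ = 2.57/1.26 = 2.04.
Total gain g = 1 − 1/A = 1 − 1/2.04 = 0.5098.
Known gains sum to -0.17 + 0.583 + 0.0632 = 0.4762.
g_ice = 0.5098 − 0.4762 = 0.03.

0.03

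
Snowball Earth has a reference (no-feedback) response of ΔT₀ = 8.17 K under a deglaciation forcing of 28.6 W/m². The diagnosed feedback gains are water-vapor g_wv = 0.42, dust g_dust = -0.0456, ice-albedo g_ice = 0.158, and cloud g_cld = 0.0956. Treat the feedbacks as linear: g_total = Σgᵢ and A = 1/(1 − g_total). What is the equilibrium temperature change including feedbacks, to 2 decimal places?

21.96 K

Total gain g = 0.42 − 0.0456 + 0.158 + 0.0956 = 0.628.
Amplification A = 1/(1 − 0.628) = 2.688.
ΔT = 8.17 × 2.688 = 21.96 K.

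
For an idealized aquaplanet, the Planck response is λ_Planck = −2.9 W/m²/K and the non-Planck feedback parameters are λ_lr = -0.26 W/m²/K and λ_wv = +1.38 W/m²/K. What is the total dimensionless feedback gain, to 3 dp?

0.386

Convert to gains: g_lr = -0.26/2.9 = -0.08966; g_wv = 1.38/2.9 = 0.4759.
Total gain g = 0.38624.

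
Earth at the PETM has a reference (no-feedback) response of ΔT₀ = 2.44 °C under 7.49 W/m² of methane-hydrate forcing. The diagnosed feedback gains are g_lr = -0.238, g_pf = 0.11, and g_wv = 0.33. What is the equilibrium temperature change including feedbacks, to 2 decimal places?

Total gain g = -0.238 + 0.11 + 0.33 = 0.202.
Amplification A = 1/(1 − 0.202) = 1.253.
ΔT = 2.44 × 1.253 = 3.06 °C.

3.06 °C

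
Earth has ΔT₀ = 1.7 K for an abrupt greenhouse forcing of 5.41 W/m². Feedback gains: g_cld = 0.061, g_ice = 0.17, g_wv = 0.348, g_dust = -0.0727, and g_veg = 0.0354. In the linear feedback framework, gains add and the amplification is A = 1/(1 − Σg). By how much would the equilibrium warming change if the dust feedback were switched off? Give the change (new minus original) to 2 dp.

0.70 K

Original: g = 0.5417, ΔT = 1.7/(1−0.5417) = 3.7094 K.
Without dust: g' = 0.6144, ΔT' = 1.7/(1−0.6144) = 4.4087 K.
Change = 4.4087 − 3.7094 = 0.70 K.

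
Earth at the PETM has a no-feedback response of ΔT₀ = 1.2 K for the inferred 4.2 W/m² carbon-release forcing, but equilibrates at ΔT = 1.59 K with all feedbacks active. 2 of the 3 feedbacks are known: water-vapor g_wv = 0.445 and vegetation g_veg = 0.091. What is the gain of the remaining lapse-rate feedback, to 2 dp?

Amplification A = ΔT/ΔT₀ = 1.59/1.2 = 1.325.
Total gain g = 1 − 1/A = 1 − 1/1.325 = 0.2453.
Known gains sum to 0.445 + 0.091 = 0.536.
g_lr = 0.2453 − 0.536 = -0.29.

-0.29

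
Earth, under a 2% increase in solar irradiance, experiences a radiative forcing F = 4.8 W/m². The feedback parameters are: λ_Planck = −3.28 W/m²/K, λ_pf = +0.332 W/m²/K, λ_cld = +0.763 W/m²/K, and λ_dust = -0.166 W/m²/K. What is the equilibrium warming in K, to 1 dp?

Net feedback parameter λ = (−3.28) + (+0.332) + (+0.763) + (-0.166) = -2.351 W/m²/K.
ΔT = −F/λ = −4.8/(-2.351) = 2.0 K.

2.0 K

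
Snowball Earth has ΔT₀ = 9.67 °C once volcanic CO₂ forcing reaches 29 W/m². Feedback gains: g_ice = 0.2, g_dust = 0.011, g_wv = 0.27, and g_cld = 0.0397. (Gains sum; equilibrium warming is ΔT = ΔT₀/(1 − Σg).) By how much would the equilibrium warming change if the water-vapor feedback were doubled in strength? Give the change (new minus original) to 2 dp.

26.03 °C

Original: g = 0.5207, ΔT = 9.67/(1−0.5207) = 20.1753 °C.
With doubled water-vapor: g' = 0.7907, ΔT' = 9.67/(1−0.7907) = 46.2016 °C.
Change = 46.2016 − 20.1753 = 26.03 °C.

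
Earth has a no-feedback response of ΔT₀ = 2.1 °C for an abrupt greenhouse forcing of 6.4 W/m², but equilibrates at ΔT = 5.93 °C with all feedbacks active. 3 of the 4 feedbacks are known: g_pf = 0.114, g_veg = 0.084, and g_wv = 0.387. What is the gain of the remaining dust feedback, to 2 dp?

0.06

Amplification A = ΔT/ΔT₀ = 5.93/2.1 = 2.824.
Total gain g = 1 − 1/A = 1 − 1/2.824 = 0.6459.
Known gains sum to 0.114 + 0.084 + 0.387 = 0.585.
g_dust = 0.6459 − 0.585 = 0.06.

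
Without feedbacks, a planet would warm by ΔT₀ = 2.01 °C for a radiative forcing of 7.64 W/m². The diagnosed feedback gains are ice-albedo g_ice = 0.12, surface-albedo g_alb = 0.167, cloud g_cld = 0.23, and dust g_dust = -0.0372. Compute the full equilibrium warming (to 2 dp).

3.86 °C

Total gain g = 0.12 + 0.167 + 0.23 − 0.0372 = 0.4798.
Amplification A = 1/(1 − 0.4798) = 1.922.
ΔT = 2.01 × 1.922 = 3.86 °C.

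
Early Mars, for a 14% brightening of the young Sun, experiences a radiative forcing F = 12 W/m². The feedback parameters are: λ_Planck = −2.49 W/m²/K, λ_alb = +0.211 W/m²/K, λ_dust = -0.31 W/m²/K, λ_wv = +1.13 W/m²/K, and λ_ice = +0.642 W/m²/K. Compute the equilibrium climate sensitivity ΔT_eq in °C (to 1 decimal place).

14.7 °C

Net feedback parameter λ = (−2.49) + (+0.211) + (-0.31) + (+1.13) + (+0.642) = -0.817 W/m²/K.
ΔT = −F/λ = −12/(-0.817) = 14.7 °C.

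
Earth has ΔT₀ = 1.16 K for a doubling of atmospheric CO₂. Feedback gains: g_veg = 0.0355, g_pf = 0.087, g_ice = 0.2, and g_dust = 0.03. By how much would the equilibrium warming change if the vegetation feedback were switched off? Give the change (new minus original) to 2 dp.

-0.09 K

Original: g = 0.3525, ΔT = 1.16/(1−0.3525) = 1.7915 K.
Without vegetation: g' = 0.317, ΔT' = 1.16/(1−0.317) = 1.6984 K.
Change = 1.6984 − 1.7915 = -0.09 K.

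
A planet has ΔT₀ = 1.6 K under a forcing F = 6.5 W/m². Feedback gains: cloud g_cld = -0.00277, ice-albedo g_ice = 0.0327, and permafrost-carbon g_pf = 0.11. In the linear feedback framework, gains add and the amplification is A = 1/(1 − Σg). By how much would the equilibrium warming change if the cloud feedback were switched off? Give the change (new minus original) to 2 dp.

Original: g = 0.13993, ΔT = 1.6/(1−0.13993) = 1.8603 K.
Without cloud: g' = 0.1427, ΔT' = 1.6/(1−0.1427) = 1.8663 K.
Change = 1.8663 − 1.8603 = 0.01 K.

0.01 K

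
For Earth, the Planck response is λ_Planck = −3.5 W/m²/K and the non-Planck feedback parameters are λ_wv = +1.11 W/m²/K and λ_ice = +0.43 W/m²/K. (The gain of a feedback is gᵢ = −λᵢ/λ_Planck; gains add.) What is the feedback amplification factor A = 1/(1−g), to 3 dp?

Convert to gains: g_wv = 1.11/3.5 = 0.3171; g_ice = 0.43/3.5 = 0.1229.
Total gain g = 0.44.
A = 1/(1 − 0.44) = 1.786.

1.786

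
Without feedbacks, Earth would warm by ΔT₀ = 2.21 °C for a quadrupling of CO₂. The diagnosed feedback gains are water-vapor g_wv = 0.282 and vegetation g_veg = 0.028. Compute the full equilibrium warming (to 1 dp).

3.2 °C

Total gain g = 0.282 + 0.028 = 0.31.
Amplification A = 1/(1 − 0.31) = 1.449.
ΔT = 2.21 × 1.449 = 3.2 °C.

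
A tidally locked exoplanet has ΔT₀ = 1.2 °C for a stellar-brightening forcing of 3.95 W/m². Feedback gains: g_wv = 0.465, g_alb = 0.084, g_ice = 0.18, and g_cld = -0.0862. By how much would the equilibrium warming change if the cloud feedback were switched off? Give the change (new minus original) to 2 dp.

1.07 °C

Original: g = 0.6428, ΔT = 1.2/(1−0.6428) = 3.3595 °C.
Without cloud: g' = 0.729, ΔT' = 1.2/(1−0.729) = 4.4280 °C.
Change = 4.4280 − 3.3595 = 1.07 °C.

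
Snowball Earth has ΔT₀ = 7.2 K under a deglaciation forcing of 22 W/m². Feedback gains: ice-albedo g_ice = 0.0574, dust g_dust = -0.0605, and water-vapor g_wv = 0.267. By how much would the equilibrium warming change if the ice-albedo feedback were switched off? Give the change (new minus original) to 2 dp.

Original: g = 0.2639, ΔT = 7.2/(1−0.2639) = 9.7813 K.
Without ice-albedo: g' = 0.2065, ΔT' = 7.2/(1−0.2065) = 9.0737 K.
Change = 9.0737 − 9.7813 = -0.71 K.

-0.71 K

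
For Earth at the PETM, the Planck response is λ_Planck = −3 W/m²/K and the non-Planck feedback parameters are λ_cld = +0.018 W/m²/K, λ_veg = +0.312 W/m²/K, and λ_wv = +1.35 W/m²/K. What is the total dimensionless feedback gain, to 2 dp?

Convert to gains: g_cld = 0.018/3 = 0.006; g_veg = 0.312/3 = 0.104; g_wv = 1.35/3 = 0.45.
Total gain g = 0.56.

0.56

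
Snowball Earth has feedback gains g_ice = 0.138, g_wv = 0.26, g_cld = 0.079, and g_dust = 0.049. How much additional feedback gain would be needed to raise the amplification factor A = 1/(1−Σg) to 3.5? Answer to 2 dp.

Current total gain = 0.526.
Target gain for A = 3.5: g* = 1 − 1/3.5 = 0.7143.
Additional gain needed = 0.7143 − 0.526 = 0.19.

0.19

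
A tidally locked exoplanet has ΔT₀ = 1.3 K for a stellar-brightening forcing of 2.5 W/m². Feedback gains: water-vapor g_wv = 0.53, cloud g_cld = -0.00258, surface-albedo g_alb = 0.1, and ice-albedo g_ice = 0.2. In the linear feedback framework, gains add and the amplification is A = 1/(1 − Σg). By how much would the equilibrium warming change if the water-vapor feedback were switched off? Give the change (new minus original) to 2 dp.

-5.68 K

Original: g = 0.82742, ΔT = 1.3/(1−0.82742) = 7.5327 K.
Without water-vapor: g' = 0.29742, ΔT' = 1.3/(1−0.29742) = 1.8503 K.
Change = 1.8503 − 7.5327 = -5.68 K.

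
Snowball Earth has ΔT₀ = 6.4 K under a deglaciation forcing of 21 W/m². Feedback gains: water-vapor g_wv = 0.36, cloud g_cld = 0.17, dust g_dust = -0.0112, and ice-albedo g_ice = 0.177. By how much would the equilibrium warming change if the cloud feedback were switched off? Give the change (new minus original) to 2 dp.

Original: g = 0.6958, ΔT = 6.4/(1−0.6958) = 21.0388 K.
Without cloud: g' = 0.5258, ΔT' = 6.4/(1−0.5258) = 13.4964 K.
Change = 13.4964 − 21.0388 = -7.54 K.

-7.54 K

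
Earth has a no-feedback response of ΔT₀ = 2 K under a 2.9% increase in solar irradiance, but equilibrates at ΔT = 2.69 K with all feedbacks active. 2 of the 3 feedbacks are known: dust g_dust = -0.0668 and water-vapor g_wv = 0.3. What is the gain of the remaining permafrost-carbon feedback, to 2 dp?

Amplification A = ΔT/ΔT₀ = 2.69/2 = 1.345.
Total gain g = 1 − 1/A = 1 − 1/1.345 = 0.2565.
Known gains sum to -0.0668 + 0.3 = 0.2332.
g_pf = 0.2565 − 0.2332 = 0.02.

0.02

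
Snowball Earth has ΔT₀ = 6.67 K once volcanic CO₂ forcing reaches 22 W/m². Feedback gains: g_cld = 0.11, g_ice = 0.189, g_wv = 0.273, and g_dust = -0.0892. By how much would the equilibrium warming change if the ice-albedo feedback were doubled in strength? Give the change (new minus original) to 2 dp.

7.43 K

Original: g = 0.4828, ΔT = 6.67/(1−0.4828) = 12.8964 K.
With doubled ice-albedo: g' = 0.6718, ΔT' = 6.67/(1−0.6718) = 20.3230 K.
Change = 20.3230 − 12.8964 = 7.43 K.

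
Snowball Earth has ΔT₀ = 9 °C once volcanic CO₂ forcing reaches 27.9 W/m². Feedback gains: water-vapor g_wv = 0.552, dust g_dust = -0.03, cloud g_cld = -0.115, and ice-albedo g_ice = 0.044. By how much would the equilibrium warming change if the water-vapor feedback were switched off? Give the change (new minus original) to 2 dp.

Original: g = 0.451, ΔT = 9/(1−0.451) = 16.3934 °C.
Without water-vapor: g' = -0.101, ΔT' = 9/(1+0.101) = 8.1744 °C.
Change = 8.1744 − 16.3934 = -8.22 °C.

-8.22 °C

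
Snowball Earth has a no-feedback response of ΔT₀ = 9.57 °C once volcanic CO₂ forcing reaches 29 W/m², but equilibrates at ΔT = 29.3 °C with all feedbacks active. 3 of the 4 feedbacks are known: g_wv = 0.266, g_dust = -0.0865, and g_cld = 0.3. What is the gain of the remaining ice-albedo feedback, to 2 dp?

0.19

Amplification A = ΔT/ΔT₀ = 29.3/9.57 = 3.062.
Total gain g = 1 − 1/A = 1 − 1/3.062 = 0.6734.
Known gains sum to 0.266 − 0.0865 + 0.3 = 0.4795.
g_ice = 0.6734 − 0.4795 = 0.19.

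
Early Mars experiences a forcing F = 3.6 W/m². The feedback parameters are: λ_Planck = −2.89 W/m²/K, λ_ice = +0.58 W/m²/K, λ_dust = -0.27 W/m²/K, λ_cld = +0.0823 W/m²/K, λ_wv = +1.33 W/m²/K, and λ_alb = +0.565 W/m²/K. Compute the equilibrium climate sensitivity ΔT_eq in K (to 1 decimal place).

6.0 K

Net feedback parameter λ = (−2.89) + (+0.58) + (-0.27) + (+0.0823) + (+1.33) + (+0.565) = -0.6027 W/m²/K.
ΔT = −F/λ = −3.6/(-0.6027) = 6.0 K.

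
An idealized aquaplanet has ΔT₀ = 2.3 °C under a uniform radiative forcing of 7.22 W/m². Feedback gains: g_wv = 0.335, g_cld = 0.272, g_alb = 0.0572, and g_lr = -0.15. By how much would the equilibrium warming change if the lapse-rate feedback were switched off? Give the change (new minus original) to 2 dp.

Original: g = 0.5142, ΔT = 2.3/(1−0.5142) = 4.7345 °C.
Without lapse-rate: g' = 0.6642, ΔT' = 2.3/(1−0.6642) = 6.8493 °C.
Change = 6.8493 − 4.7345 = 2.11 °C.

2.11 °C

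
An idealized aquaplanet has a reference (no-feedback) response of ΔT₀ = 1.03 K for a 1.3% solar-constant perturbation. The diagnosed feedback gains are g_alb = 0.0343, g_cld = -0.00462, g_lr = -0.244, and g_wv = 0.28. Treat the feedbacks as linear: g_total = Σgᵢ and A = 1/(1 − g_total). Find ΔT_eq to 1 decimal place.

Total gain g = 0.0343 − 0.00462 − 0.244 + 0.28 = 0.06568.
Amplification A = 1/(1 − 0.06568) = 1.07.
ΔT = 1.03 × 1.07 = 1.1 K.

1.1 K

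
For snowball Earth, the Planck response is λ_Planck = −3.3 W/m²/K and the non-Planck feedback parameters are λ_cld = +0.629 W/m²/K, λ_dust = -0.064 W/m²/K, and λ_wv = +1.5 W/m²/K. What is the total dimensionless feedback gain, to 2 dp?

0.63

Convert to gains: g_cld = 0.629/3.3 = 0.1906; g_dust = -0.064/3.3 = -0.01939; g_wv = 1.5/3.3 = 0.4545.
Total gain g = 0.62571.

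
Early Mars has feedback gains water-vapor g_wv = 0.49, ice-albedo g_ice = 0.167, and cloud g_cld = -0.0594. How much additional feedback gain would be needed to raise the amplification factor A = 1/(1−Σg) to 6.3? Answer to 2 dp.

Current total gain = 0.5976.
Target gain for A = 6.3: g* = 1 − 1/6.3 = 0.8413.
Additional gain needed = 0.8413 − 0.5976 = 0.24.

0.24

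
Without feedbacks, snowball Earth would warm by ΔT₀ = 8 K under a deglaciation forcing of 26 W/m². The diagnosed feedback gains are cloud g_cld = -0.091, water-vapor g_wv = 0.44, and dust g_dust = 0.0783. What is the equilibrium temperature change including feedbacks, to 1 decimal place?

14.0 K

Total gain g = -0.091 + 0.44 + 0.0783 = 0.4273.
Amplification A = 1/(1 − 0.4273) = 1.746.
ΔT = 8 × 1.746 = 14.0 K.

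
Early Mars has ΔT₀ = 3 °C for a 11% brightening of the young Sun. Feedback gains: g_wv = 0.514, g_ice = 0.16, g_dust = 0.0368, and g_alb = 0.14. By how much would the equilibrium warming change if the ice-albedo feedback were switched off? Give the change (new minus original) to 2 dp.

-10.40 °C

Original: g = 0.8508, ΔT = 3/(1−0.8508) = 20.1072 °C.
Without ice-albedo: g' = 0.6908, ΔT' = 3/(1−0.6908) = 9.7025 °C.
Change = 9.7025 − 20.1072 = -10.40 °C.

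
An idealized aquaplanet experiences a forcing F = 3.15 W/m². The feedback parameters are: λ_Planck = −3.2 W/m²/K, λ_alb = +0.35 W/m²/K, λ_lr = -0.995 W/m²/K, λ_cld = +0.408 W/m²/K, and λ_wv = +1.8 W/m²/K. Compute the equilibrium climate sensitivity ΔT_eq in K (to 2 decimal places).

Net feedback parameter λ = (−3.2) + (+0.35) + (-0.995) + (+0.408) + (+1.8) = -1.637 W/m²/K.
ΔT = −F/λ = −3.15/(-1.637) = 1.92 K.

1.92 K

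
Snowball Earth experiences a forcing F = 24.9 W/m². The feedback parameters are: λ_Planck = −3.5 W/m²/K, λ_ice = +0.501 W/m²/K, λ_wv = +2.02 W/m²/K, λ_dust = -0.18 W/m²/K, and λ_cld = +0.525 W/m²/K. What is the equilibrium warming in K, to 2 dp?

39.27 K

Net feedback parameter λ = (−3.5) + (+0.501) + (+2.02) + (-0.18) + (+0.525) = -0.634 W/m²/K.
ΔT = −F/λ = −24.9/(-0.634) = 39.27 K.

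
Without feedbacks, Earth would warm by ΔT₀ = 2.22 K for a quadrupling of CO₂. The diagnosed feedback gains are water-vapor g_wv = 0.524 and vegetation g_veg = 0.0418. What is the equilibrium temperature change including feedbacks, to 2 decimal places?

Total gain g = 0.524 + 0.0418 = 0.5658.
Amplification A = 1/(1 − 0.5658) = 2.303.
ΔT = 2.22 × 2.303 = 5.11 K.

5.11 K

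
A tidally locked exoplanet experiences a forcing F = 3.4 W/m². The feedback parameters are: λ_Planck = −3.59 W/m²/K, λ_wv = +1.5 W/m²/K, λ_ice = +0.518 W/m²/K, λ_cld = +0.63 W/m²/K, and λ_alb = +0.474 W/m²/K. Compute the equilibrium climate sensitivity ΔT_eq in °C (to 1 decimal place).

Net feedback parameter λ = (−3.59) + (+1.5) + (+0.518) + (+0.63) + (+0.474) = -0.468 W/m²/K.
ΔT = −F/λ = −3.4/(-0.468) = 7.3 °C.

7.3 °C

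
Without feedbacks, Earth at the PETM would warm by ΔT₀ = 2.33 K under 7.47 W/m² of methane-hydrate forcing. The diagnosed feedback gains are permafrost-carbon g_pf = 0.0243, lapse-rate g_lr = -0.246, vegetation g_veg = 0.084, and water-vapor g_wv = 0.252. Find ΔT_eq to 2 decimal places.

Total gain g = 0.0243 − 0.246 + 0.084 + 0.252 = 0.1143.
Amplification A = 1/(1 − 0.1143) = 1.129.
ΔT = 2.33 × 1.129 = 2.63 K.

2.63 K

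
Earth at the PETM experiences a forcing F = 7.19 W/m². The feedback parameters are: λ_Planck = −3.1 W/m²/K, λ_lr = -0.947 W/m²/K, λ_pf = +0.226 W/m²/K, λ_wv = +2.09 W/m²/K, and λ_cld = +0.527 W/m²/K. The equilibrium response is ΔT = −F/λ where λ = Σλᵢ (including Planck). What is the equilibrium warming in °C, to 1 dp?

6.0 °C

Net feedback parameter λ = (−3.1) + (-0.947) + (+0.226) + (+2.09) + (+0.527) = -1.204 W/m²/K.
ΔT = −F/λ = −7.19/(-1.204) = 6.0 °C.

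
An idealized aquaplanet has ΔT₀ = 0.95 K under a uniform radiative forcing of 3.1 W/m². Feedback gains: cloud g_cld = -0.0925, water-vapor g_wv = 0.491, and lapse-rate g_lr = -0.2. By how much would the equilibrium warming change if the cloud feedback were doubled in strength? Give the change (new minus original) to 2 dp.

Original: g = 0.1985, ΔT = 0.95/(1−0.1985) = 1.1853 K.
With doubled cloud: g' = 0.106, ΔT' = 0.95/(1−0.106) = 1.0626 K.
Change = 1.0626 − 1.1853 = -0.12 K.

-0.12 K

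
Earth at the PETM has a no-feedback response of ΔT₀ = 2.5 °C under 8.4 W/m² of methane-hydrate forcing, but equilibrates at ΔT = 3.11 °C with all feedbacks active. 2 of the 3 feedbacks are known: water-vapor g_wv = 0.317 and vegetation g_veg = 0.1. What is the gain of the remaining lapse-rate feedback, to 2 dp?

-0.22

Amplification A = ΔT/ΔT₀ = 3.11/2.5 = 1.244.
Total gain g = 1 − 1/A = 1 − 1/1.244 = 0.1961.
Known gains sum to 0.317 + 0.1 = 0.417.
g_lr = 0.1961 − 0.417 = -0.22.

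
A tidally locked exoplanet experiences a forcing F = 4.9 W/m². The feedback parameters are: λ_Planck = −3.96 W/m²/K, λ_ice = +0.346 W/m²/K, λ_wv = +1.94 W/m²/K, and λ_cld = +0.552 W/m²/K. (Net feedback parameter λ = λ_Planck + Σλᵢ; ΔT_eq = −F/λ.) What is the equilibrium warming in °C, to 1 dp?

4.4 °C

Net feedback parameter λ = (−3.96) + (+0.346) + (+1.94) + (+0.552) = -1.122 W/m²/K.
ΔT = −F/λ = −4.9/(-1.122) = 4.4 °C.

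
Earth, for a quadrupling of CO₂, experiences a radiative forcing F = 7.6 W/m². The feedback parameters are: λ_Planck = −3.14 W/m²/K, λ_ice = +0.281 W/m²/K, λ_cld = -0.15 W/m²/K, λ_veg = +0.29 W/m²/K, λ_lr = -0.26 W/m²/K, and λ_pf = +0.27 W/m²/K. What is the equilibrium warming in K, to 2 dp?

2.81 K

Net feedback parameter λ = (−3.14) + (+0.281) + (-0.15) + (+0.29) + (-0.26) + (+0.27) = -2.709 W/m²/K.
ΔT = −F/λ = −7.6/(-2.709) = 2.81 K.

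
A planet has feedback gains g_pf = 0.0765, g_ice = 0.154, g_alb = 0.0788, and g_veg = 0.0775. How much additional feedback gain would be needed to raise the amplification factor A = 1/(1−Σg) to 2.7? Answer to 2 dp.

0.24

Current total gain = 0.3868.
Target gain for A = 2.7: g* = 1 − 1/2.7 = 0.6296.
Additional gain needed = 0.6296 − 0.3868 = 0.24.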